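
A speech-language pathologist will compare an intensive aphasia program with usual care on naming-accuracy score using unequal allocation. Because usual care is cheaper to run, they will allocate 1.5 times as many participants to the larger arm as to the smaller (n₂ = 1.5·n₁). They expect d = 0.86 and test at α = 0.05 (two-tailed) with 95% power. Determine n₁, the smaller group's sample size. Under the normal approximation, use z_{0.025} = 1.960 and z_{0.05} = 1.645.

n₁ = 30

With allocation ratio k = n₂/n₁ = 1.5, Var(x̄₁−x̄₂) = σ²(1/n₁ + 1/(k·n₁)) = σ²·(k+1)/(k·n₁).
So n₁ = (1 + 1/k)·((z_{α/2} + z_β)/d)² = 1.667 × (3.605/0.86)².
n₁ = 1.667 × 17.57 = 29.3.
Round up: n₁ = 30, giving n₂ = 1.5 × 30 = 45.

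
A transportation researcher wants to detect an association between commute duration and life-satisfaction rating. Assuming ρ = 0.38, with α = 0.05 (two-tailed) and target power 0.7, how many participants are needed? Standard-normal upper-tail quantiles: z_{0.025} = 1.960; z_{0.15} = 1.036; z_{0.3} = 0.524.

Fisher's z: C = ½·ln((1+r)/(1−r)) = ½·ln(2.2258) = 0.4001.
n = ((z_{α/2} + z_β)/C)² + 3.
(1.960 + 0.524) / 0.4001 = 2.484 / 0.4001 = 6.208.
n = 6.208² + 3 = 38.54 + 3 = 41.5.
Round up.

n = 42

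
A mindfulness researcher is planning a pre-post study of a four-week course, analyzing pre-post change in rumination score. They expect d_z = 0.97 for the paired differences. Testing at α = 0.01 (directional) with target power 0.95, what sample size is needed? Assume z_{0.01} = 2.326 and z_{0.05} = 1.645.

n = 17 pairs

For a paired (one-sample on differences) test: n = ((z_{α} + z_β) / d)².
z_{α} + z_β = 2.326 + 1.645 = 3.971.
n = (3.971 / 0.97)² = 4.094² = 16.76.
Round up.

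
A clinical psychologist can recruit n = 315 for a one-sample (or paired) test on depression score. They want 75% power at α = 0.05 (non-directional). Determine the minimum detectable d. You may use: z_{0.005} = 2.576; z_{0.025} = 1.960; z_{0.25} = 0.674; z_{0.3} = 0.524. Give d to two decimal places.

d_min ≈ 0.15

For a single sample (or paired design) of n = 315: d_min = (z_{α/2} + z_β)/√n.
z-sum = 1.960 + 0.674 = 2.634.
d_min = 2.634 / √315 = 2.634 / 17.748 = 0.148.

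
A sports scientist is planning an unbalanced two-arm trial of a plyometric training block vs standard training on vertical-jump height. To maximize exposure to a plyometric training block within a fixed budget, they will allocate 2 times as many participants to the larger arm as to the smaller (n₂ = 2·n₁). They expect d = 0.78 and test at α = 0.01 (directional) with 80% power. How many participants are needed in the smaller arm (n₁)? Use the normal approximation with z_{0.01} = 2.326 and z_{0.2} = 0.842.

With allocation ratio k = n₂/n₁ = 2, Var(x̄₁−x̄₂) = σ²(1/n₁ + 1/(k·n₁)) = σ²·(k+1)/(k·n₁).
So n₁ = (1 + 1/k)·((z_{α} + z_β)/d)² = 1.500 × (3.168/0.78)².
n₁ = 1.500 × 16.50 = 24.7.
Round up: n₁ = 25, giving n₂ = 2 × 25 = 50.

n₁ = 25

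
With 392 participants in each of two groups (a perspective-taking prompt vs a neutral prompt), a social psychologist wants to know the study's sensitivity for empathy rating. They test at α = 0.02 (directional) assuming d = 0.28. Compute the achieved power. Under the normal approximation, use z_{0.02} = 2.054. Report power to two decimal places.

power ≈ 0.97

For two equal groups, power = Φ(d·√(n/2) − z_{α}).
d·√(n/2) = 0.28 × √(392/2) = 0.28 × 14.000 = 3.920.
z_β = 3.920 − 2.054 = 1.866.
Power = Φ(1.866) = 0.969.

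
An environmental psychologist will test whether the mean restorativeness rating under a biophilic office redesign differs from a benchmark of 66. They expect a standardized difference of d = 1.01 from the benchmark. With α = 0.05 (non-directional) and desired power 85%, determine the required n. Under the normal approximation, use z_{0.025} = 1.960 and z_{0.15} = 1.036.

n = 9

For a one-sample test: n = ((z_{α/2} + z_β) / d)².
z_{α/2} + z_β = 1.960 + 1.036 = 2.996.
n = (2.996 / 1.01)² = 2.966² = 8.80.
Round up.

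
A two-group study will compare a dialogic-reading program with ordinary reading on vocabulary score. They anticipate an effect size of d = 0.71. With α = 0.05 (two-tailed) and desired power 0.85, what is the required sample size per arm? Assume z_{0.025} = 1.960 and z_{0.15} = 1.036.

For two independent groups with equal n: n = 2·((z_{α/2} + z_β) / d)².
z_{α/2} + z_β = 1.960 + 1.036 = 2.996.
n = 2 × (2.996 / 0.71)² = 2 × 4.220² = 2 × 17.81 = 35.6.
Round up to the next whole participant.

n = 36 per group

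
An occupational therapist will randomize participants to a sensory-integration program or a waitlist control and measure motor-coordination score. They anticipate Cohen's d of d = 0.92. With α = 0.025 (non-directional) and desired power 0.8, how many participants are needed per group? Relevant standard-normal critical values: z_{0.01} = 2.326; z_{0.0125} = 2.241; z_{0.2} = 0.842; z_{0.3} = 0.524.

n = 23 per group

For two independent groups with equal n: n = 2·((z_{α/2} + z_β) / d)².
z_{α/2} + z_β = 2.241 + 0.842 = 3.083.
n = 2 × (3.083 / 0.92)² = 2 × 3.351² = 2 × 11.23 = 22.5.
Round up to the next whole participant.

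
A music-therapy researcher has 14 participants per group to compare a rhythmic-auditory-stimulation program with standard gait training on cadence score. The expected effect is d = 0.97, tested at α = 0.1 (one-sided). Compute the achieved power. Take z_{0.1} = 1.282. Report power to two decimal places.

For two equal groups, power = Φ(d·√(n/2) − z_{α}).
d·√(n/2) = 0.97 × √(14/2) = 0.97 × 2.646 = 2.566.
z_β = 2.566 − 1.282 = 1.284.
Power = Φ(1.284) = 0.900.

power ≈ 0.90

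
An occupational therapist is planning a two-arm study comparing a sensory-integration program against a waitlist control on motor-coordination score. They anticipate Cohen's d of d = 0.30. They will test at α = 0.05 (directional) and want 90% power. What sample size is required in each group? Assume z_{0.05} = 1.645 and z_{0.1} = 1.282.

n = 191 per group

For two independent groups with equal n: n = 2·((z_{α} + z_β) / d)².
z_{α} + z_β = 1.645 + 1.282 = 2.927.
n = 2 × (2.927 / 0.30)² = 2 × 9.757² = 2 × 95.19 = 190.4.
Round up to the next whole participant.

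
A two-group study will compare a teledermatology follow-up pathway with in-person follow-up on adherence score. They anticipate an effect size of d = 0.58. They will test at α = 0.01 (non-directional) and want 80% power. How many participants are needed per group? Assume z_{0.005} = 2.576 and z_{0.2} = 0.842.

n = 70 per group

For two independent groups with equal n: n = 2·((z_{α/2} + z_β) / d)².
z_{α/2} + z_β = 2.576 + 0.842 = 3.418.
n = 2 × (3.418 / 0.58)² = 2 × 5.893² = 2 × 34.73 = 69.5.
Round up to the next whole participant.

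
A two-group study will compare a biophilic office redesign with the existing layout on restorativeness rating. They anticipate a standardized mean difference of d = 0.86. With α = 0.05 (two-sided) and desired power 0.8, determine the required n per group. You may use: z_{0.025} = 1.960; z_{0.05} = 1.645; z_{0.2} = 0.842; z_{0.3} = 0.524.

n = 22 per group

For two independent groups with equal n: n = 2·((z_{α/2} + z_β) / d)².
z_{α/2} + z_β = 1.960 + 0.842 = 2.802.
n = 2 × (2.802 / 0.86)² = 2 × 3.258² = 2 × 10.62 = 21.2.
Round up to the next whole participant.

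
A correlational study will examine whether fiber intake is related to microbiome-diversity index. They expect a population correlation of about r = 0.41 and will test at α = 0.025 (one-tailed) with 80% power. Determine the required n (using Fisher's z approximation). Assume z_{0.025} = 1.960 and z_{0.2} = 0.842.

Fisher's z: C = ½·ln((1+r)/(1−r)) = ½·ln(2.3898) = 0.4356.
n = ((z_{α} + z_β)/C)² + 3.
(1.960 + 0.842) / 0.4356 = 2.802 / 0.4356 = 6.433.
n = 6.433² + 3 = 41.38 + 3 = 44.4.
Round up.

n = 45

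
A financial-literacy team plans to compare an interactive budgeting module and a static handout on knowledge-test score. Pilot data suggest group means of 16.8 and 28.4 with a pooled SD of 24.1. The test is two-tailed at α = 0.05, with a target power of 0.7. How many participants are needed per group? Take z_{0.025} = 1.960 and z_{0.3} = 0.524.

n = 54 per group

Cohen's d = |M₁ − M₂| / SD_pooled = |16.8 − 28.4| / 24.1 = 11.6 / 24.1 = 0.481.
For two independent groups with equal n: n = 2·((z_{α/2} + z_β) / d)².
z_{α/2} + z_β = 1.960 + 0.524 = 2.484.
n = 2 × (2.484 / 0.481)² = 2 × 5.164² = 2 × 26.67 = 53.3.
Round up to the next whole participant.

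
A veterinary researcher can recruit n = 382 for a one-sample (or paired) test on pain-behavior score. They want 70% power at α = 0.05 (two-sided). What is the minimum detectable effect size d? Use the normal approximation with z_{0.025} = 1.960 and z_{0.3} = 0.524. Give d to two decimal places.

For a single sample (or paired design) of n = 382: d_min = (z_{α/2} + z_β)/√n.
z-sum = 1.960 + 0.524 = 2.484.
d_min = 2.484 / √382 = 2.484 / 19.545 = 0.127.

d_min ≈ 0.13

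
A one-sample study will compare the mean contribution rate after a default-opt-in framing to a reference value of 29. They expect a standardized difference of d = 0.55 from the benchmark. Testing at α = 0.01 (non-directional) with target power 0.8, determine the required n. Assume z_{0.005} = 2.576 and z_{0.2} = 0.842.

For a one-sample test: n = ((z_{α/2} + z_β) / d)².
z_{α/2} + z_β = 2.576 + 0.842 = 3.418.
n = (3.418 / 0.55)² = 6.215² = 38.62.
Round up.

n = 39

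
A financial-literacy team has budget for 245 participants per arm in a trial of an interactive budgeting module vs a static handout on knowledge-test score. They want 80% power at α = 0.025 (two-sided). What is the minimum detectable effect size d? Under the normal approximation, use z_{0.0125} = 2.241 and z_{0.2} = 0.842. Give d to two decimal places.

d_min ≈ 0.28

For two independent groups of n = 245 each: d_min = (z_{α/2} + z_β)·√(2/n).
z-sum = 2.241 + 0.842 = 3.083.
d_min = 3.083 × √(2/245) = 3.083 × 0.0904 = 0.279.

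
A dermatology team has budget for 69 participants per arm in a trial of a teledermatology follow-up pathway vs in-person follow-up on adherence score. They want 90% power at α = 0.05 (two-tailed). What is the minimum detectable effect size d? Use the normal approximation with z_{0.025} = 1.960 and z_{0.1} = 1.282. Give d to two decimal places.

For two independent groups of n = 69 each: d_min = (z_{α/2} + z_β)·√(2/n).
z-sum = 1.960 + 1.282 = 3.242.
d_min = 3.242 × √(2/69) = 3.242 × 0.1703 = 0.552.

d_min ≈ 0.55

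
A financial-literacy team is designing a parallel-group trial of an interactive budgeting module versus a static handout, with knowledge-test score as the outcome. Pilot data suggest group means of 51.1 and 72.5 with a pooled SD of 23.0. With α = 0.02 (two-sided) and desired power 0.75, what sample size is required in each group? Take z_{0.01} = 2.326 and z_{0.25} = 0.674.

Cohen's d = |M₁ − M₂| / SD_pooled = |51.1 − 72.5| / 23.0 = 21.4 / 23.0 = 0.930.
For two independent groups with equal n: n = 2·((z_{α/2} + z_β) / d)².
z_{α/2} + z_β = 2.326 + 0.674 = 3.000.
n = 2 × (3.000 / 0.930)² = 2 × 3.226² = 2 × 10.41 = 20.8.
Round up to the next whole participant.

n = 21 per group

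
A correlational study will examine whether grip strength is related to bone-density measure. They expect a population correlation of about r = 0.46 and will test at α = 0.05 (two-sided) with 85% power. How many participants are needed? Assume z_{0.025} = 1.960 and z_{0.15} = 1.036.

Fisher's z: C = ½·ln((1+r)/(1−r)) = ½·ln(2.7037) = 0.4973.
n = ((z_{α/2} + z_β)/C)² + 3.
(1.960 + 1.036) / 0.4973 = 2.996 / 0.4973 = 6.025.
n = 6.025² + 3 = 36.29 + 3 = 39.3.
Round up.

n = 40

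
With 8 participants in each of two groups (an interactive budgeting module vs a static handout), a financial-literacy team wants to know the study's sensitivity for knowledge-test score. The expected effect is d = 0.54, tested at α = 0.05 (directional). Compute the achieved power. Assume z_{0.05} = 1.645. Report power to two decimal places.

power ≈ 0.29

For two equal groups, power = Φ(d·√(n/2) − z_{α}).
d·√(n/2) = 0.54 × √(8/2) = 0.54 × 2.000 = 1.080.
z_β = 1.080 − 1.645 = -0.565.
Power = Φ(-0.565) = 0.286.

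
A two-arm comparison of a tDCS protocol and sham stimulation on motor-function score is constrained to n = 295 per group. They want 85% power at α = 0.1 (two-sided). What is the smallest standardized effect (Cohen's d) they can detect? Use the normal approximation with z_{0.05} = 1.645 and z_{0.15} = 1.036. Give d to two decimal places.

d_min ≈ 0.22

For two independent groups of n = 295 each: d_min = (z_{α/2} + z_β)·√(2/n).
z-sum = 1.645 + 1.036 = 2.681.
d_min = 2.681 × √(2/295) = 2.681 × 0.0823 = 0.221.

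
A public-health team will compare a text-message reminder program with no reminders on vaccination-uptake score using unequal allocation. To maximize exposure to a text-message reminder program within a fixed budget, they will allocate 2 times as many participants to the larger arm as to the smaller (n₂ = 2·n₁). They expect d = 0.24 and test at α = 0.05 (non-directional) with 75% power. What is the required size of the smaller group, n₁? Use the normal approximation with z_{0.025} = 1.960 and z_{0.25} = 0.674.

With allocation ratio k = n₂/n₁ = 2, Var(x̄₁−x̄₂) = σ²(1/n₁ + 1/(k·n₁)) = σ²·(k+1)/(k·n₁).
So n₁ = (1 + 1/k)·((z_{α/2} + z_β)/d)² = 1.500 × (2.634/0.24)².
n₁ = 1.500 × 120.45 = 180.7.
Round up: n₁ = 181, giving n₂ = 2 × 181 = 362.

n₁ = 181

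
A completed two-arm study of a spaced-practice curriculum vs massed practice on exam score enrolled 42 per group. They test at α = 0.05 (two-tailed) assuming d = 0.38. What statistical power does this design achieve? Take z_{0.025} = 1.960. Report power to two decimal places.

For two equal groups, power = Φ(d·√(n/2) − z_{α/2}).
d·√(n/2) = 0.38 × √(42/2) = 0.38 × 4.583 = 1.741.
z_β = 1.741 − 1.960 = -0.219.
Power = Φ(-0.219) = 0.413.

power ≈ 0.41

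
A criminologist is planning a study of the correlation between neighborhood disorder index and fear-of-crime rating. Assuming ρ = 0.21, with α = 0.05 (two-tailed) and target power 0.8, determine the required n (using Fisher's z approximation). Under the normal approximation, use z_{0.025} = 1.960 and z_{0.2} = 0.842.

Fisher's z: C = ½·ln((1+r)/(1−r)) = ½·ln(1.5316) = 0.2132.
n = ((z_{α/2} + z_β)/C)² + 3.
(1.960 + 0.842) / 0.2132 = 2.802 / 0.2132 = 13.143.
n = 13.143² + 3 = 172.73 + 3 = 175.7.
Round up.

n = 176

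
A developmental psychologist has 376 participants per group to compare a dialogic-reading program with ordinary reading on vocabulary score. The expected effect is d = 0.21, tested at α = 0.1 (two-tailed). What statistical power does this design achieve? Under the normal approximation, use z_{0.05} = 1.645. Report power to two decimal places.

power ≈ 0.89

For two equal groups, power = Φ(d·√(n/2) − z_{α/2}).
d·√(n/2) = 0.21 × √(376/2) = 0.21 × 13.711 = 2.879.
z_β = 2.879 − 1.645 = 1.234.
Power = Φ(1.234) = 0.891.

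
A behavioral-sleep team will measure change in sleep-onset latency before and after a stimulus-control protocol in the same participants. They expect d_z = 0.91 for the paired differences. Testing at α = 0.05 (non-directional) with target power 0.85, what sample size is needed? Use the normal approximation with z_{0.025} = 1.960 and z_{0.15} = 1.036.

For a paired (one-sample on differences) test: n = ((z_{α/2} + z_β) / d)².
z_{α/2} + z_β = 1.960 + 1.036 = 2.996.
n = (2.996 / 0.91)² = 3.292² = 10.84.
Round up.

n = 11 pairs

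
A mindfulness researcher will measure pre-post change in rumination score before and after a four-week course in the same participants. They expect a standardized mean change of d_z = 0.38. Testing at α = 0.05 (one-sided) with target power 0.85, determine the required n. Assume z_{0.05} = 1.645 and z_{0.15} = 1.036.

For a paired (one-sample on differences) test: n = ((z_{α} + z_β) / d)².
z_{α} + z_β = 1.645 + 1.036 = 2.681.
n = (2.681 / 0.38)² = 7.055² = 49.78.
Round up.

n = 50 pairs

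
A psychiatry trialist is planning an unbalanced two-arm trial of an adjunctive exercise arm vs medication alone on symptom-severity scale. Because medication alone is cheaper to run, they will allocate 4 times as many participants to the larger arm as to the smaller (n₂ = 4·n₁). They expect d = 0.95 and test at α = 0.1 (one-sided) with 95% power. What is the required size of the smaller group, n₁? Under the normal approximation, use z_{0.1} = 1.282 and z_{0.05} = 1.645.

With allocation ratio k = n₂/n₁ = 4, Var(x̄₁−x̄₂) = σ²(1/n₁ + 1/(k·n₁)) = σ²·(k+1)/(k·n₁).
So n₁ = (1 + 1/k)·((z_{α} + z_β)/d)² = 1.250 × (2.927/0.95)².
n₁ = 1.250 × 9.49 = 11.9.
Round up: n₁ = 12, giving n₂ = 4 × 12 = 48.

n₁ = 12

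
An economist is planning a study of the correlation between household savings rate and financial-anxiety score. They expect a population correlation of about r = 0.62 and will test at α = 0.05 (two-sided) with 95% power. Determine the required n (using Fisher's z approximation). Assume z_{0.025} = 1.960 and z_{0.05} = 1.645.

Fisher's z: C = ½·ln((1+r)/(1−r)) = ½·ln(4.2632) = 0.7250.
n = ((z_{α/2} + z_β)/C)² + 3.
(1.960 + 1.645) / 0.7250 = 3.605 / 0.7250 = 4.972.
n = 4.972² + 3 = 24.72 + 3 = 27.7.
Round up.

n = 28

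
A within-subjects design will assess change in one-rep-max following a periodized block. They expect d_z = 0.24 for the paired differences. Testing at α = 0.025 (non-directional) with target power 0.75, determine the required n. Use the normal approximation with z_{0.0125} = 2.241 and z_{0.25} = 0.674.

n = 148 pairs

For a paired (one-sample on differences) test: n = ((z_{α/2} + z_β) / d)².
z_{α/2} + z_β = 2.241 + 0.674 = 2.915.
n = (2.915 / 0.24)² = 12.146² = 147.52.
Round up.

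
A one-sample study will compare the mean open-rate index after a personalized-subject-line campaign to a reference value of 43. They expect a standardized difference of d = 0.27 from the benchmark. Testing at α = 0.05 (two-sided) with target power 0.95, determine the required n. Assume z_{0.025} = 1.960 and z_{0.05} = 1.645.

For a one-sample test: n = ((z_{α/2} + z_β) / d)².
z_{α/2} + z_β = 1.960 + 1.645 = 3.605.
n = (3.605 / 0.27)² = 13.352² = 178.27.
Round up.

n = 179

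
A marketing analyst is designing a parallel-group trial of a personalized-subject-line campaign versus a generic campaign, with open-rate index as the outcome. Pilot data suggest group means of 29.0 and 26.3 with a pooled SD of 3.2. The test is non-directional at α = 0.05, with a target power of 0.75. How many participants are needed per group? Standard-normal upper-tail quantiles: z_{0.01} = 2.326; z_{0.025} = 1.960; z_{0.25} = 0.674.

n = 20 per group

Cohen's d = |M₁ − M₂| / SD_pooled = |29.0 − 26.3| / 3.2 = 2.7 / 3.2 = 0.844.
For two independent groups with equal n: n = 2·((z_{α/2} + z_β) / d)².
z_{α/2} + z_β = 1.960 + 0.674 = 2.634.
n = 2 × (2.634 / 0.844)² = 2 × 3.121² = 2 × 9.74 = 19.5.
Round up to the next whole participant.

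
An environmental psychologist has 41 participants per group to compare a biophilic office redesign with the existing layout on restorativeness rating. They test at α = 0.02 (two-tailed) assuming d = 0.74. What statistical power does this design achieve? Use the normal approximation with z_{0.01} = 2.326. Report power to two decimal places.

power ≈ 0.85

For two equal groups, power = Φ(d·√(n/2) − z_{α/2}).
d·√(n/2) = 0.74 × √(41/2) = 0.74 × 4.528 = 3.350.
z_β = 3.350 − 2.326 = 1.024.
Power = Φ(1.024) = 0.847.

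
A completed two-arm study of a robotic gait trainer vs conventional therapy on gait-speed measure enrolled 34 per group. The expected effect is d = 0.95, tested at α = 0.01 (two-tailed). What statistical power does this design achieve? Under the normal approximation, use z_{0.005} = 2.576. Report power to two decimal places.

power ≈ 0.91

For two equal groups, power = Φ(d·√(n/2) − z_{α/2}).
d·√(n/2) = 0.95 × √(34/2) = 0.95 × 4.123 = 3.917.
z_β = 3.917 − 2.576 = 1.341.
Power = Φ(1.341) = 0.910.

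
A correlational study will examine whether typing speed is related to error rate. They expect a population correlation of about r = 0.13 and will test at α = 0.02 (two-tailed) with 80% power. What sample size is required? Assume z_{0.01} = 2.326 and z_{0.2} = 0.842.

Fisher's z: C = ½·ln((1+r)/(1−r)) = ½·ln(1.2989) = 0.1307.
n = ((z_{α/2} + z_β)/C)² + 3.
(2.326 + 0.842) / 0.1307 = 3.168 / 0.1307 = 24.239.
n = 24.239² + 3 = 587.52 + 3 = 590.5.
Round up.

n = 591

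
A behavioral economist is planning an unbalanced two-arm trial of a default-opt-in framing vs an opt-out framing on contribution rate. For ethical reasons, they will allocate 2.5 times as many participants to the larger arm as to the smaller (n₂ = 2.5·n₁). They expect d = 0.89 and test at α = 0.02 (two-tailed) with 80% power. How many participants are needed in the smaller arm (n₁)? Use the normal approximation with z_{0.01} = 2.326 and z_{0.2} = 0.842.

n₁ = 18

With allocation ratio k = n₂/n₁ = 2.5, Var(x̄₁−x̄₂) = σ²(1/n₁ + 1/(k·n₁)) = σ²·(k+1)/(k·n₁).
So n₁ = (1 + 1/k)·((z_{α/2} + z_β)/d)² = 1.400 × (3.168/0.89)².
n₁ = 1.400 × 12.67 = 17.7.
Round up: n₁ = 18, giving n₂ = 2.5 × 18 = 45.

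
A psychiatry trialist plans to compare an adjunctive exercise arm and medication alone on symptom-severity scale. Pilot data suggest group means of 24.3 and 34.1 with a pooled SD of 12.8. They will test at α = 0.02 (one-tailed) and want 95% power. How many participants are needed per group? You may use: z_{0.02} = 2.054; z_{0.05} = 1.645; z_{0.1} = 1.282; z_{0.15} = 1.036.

n = 47 per group

Cohen's d = |M₁ − M₂| / SD_pooled = |24.3 − 34.1| / 12.8 = 9.8 / 12.8 = 0.766.
For two independent groups with equal n: n = 2·((z_{α} + z_β) / d)².
z_{α} + z_β = 2.054 + 1.645 = 3.699.
n = 2 × (3.699 / 0.766)² = 2 × 4.829² = 2 × 23.32 = 46.6.
Round up to the next whole participant.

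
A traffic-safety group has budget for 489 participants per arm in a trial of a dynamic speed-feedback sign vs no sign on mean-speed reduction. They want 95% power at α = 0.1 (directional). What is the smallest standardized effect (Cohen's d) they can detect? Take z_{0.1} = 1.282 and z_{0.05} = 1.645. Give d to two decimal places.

d_min ≈ 0.19

For two independent groups of n = 489 each: d_min = (z_{α} + z_β)·√(2/n).
z-sum = 1.282 + 1.645 = 2.927.
d_min = 2.927 × √(2/489) = 2.927 × 0.0640 = 0.187.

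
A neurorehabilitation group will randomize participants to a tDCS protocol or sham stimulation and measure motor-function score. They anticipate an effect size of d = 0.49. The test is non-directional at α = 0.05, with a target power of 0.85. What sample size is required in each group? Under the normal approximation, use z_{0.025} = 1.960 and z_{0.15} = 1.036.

n = 75 per group

For two independent groups with equal n: n = 2·((z_{α/2} + z_β) / d)².
z_{α/2} + z_β = 1.960 + 1.036 = 2.996.
n = 2 × (2.996 / 0.49)² = 2 × 6.114² = 2 × 37.38 = 74.8.
Round up to the next whole participant.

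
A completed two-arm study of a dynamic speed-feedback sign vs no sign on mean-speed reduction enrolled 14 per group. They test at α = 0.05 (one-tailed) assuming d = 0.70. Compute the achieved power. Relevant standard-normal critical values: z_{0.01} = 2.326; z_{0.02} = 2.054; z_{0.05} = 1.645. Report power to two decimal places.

power ≈ 0.58

For two equal groups, power = Φ(d·√(n/2) − z_{α}).
d·√(n/2) = 0.70 × √(14/2) = 0.70 × 2.646 = 1.852.
z_β = 1.852 − 1.645 = 0.207.
Power = Φ(0.207) = 0.582.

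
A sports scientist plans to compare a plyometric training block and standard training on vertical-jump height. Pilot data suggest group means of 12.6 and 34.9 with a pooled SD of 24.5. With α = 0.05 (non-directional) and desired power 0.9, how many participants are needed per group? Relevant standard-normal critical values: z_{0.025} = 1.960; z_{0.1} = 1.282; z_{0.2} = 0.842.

n = 26 per group

Cohen's d = |M₁ − M₂| / SD_pooled = |12.6 − 34.9| / 24.5 = 22.3 / 24.5 = 0.910.
For two independent groups with equal n: n = 2·((z_{α/2} + z_β) / d)².
z_{α/2} + z_β = 1.960 + 1.282 = 3.242.
n = 2 × (3.242 / 0.910)² = 2 × 3.563² = 2 × 12.69 = 25.4.
Round up to the next whole participant.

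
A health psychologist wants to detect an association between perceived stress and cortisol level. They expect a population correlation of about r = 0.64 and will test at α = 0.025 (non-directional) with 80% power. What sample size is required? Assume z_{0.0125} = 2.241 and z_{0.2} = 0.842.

n = 20

Fisher's z: C = ½·ln((1+r)/(1−r)) = ½·ln(4.5556) = 0.7582.
n = ((z_{α/2} + z_β)/C)² + 3.
(2.241 + 0.842) / 0.7582 = 3.083 / 0.7582 = 4.066.
n = 4.066² + 3 = 16.53 + 3 = 19.5.
Round up.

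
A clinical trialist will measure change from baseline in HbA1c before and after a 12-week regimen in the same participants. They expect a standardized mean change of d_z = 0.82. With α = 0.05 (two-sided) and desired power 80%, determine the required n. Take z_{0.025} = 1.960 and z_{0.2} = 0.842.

n = 12 pairs

For a paired (one-sample on differences) test: n = ((z_{α/2} + z_β) / d)².
z_{α/2} + z_β = 1.960 + 0.842 = 2.802.
n = (2.802 / 0.82)² = 3.417² = 11.68.
Round up.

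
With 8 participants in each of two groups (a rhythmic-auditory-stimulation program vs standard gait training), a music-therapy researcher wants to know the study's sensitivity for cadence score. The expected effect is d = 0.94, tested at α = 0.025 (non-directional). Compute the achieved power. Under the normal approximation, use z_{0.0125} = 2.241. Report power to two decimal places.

For two equal groups, power = Φ(d·√(n/2) − z_{α/2}).
d·√(n/2) = 0.94 × √(8/2) = 0.94 × 2.000 = 1.880.
z_β = 1.880 − 2.241 = -0.361.
Power = Φ(-0.361) = 0.359.

power ≈ 0.36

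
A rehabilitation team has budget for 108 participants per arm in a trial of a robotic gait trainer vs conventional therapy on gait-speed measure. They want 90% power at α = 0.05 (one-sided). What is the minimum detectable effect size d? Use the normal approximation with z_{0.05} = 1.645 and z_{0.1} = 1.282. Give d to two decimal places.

For two independent groups of n = 108 each: d_min = (z_{α} + z_β)·√(2/n).
z-sum = 1.645 + 1.282 = 2.927.
d_min = 2.927 × √(2/108) = 2.927 × 0.1361 = 0.398.

d_min ≈ 0.40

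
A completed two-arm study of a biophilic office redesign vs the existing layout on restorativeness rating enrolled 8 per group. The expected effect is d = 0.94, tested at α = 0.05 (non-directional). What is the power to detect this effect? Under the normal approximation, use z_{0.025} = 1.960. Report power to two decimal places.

For two equal groups, power = Φ(d·√(n/2) − z_{α/2}).
d·√(n/2) = 0.94 × √(8/2) = 0.94 × 2.000 = 1.880.
z_β = 1.880 − 1.960 = -0.080.
Power = Φ(-0.080) = 0.468.

power ≈ 0.47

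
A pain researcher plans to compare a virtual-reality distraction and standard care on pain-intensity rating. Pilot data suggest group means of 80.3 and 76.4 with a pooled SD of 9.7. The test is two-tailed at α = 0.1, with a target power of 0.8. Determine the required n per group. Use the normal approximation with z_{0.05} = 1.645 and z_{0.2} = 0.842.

Cohen's d = |M₁ − M₂| / SD_pooled = |80.3 − 76.4| / 9.7 = 3.9 / 9.7 = 0.402.
For two independent groups with equal n: n = 2·((z_{α/2} + z_β) / d)².
z_{α/2} + z_β = 1.645 + 0.842 = 2.487.
n = 2 × (2.487 / 0.402)² = 2 × 6.187² = 2 × 38.27 = 76.5.
Round up to the next whole participant.

n = 77 per group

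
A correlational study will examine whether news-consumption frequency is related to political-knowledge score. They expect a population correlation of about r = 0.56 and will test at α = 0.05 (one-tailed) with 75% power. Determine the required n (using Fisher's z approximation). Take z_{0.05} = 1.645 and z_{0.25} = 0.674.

Fisher's z: C = ½·ln((1+r)/(1−r)) = ½·ln(3.5455) = 0.6328.
n = ((z_{α} + z_β)/C)² + 3.
(1.645 + 0.674) / 0.6328 = 2.319 / 0.6328 = 3.665.
n = 3.665² + 3 = 13.43 + 3 = 16.4.
Round up.

n = 17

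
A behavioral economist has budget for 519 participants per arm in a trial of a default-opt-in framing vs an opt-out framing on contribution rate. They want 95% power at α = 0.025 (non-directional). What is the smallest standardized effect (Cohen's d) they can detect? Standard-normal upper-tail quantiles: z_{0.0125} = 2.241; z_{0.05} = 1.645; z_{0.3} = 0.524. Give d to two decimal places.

For two independent groups of n = 519 each: d_min = (z_{α/2} + z_β)·√(2/n).
z-sum = 2.241 + 1.645 = 3.886.
d_min = 3.886 × √(2/519) = 3.886 × 0.0621 = 0.241.

d_min ≈ 0.24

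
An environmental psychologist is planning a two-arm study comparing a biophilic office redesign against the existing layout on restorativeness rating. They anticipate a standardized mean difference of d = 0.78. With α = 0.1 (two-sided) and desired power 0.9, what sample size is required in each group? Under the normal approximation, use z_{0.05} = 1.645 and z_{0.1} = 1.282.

n = 29 per group

For two independent groups with equal n: n = 2·((z_{α/2} + z_β) / d)².
z_{α/2} + z_β = 1.645 + 1.282 = 2.927.
n = 2 × (2.927 / 0.78)² = 2 × 3.753² = 2 × 14.08 = 28.2.
Round up to the next whole participant.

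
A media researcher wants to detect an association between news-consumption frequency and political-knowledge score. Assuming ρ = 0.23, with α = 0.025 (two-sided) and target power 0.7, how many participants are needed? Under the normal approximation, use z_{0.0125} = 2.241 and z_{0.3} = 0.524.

n = 143

Fisher's z: C = ½·ln((1+r)/(1−r)) = ½·ln(1.5974) = 0.2342.
n = ((z_{α/2} + z_β)/C)² + 3.
(2.241 + 0.524) / 0.2342 = 2.765 / 0.2342 = 11.806.
n = 11.806² + 3 = 139.39 + 3 = 142.4.
Round up.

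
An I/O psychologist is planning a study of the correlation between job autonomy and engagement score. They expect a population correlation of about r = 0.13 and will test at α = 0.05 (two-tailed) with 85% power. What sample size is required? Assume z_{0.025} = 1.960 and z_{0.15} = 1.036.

Fisher's z: C = ½·ln((1+r)/(1−r)) = ½·ln(1.2989) = 0.1307.
n = ((z_{α/2} + z_β)/C)² + 3.
(1.960 + 1.036) / 0.1307 = 2.996 / 0.1307 = 22.923.
n = 22.923² + 3 = 525.45 + 3 = 528.5.
Round up.

n = 529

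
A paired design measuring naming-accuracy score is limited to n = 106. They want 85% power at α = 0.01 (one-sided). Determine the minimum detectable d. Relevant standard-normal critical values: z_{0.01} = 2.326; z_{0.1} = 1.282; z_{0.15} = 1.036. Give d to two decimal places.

d_min ≈ 0.33

For a single sample (or paired design) of n = 106: d_min = (z_{α} + z_β)/√n.
z-sum = 2.326 + 1.036 = 3.362.
d_min = 3.362 / √106 = 3.362 / 10.296 = 0.327.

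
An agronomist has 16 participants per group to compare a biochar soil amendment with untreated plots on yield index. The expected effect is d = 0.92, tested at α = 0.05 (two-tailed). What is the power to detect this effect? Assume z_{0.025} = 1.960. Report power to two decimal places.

power ≈ 0.74

For two equal groups, power = Φ(d·√(n/2) − z_{α/2}).
d·√(n/2) = 0.92 × √(16/2) = 0.92 × 2.828 = 2.602.
z_β = 2.602 − 1.960 = 0.642.
Power = Φ(0.642) = 0.740.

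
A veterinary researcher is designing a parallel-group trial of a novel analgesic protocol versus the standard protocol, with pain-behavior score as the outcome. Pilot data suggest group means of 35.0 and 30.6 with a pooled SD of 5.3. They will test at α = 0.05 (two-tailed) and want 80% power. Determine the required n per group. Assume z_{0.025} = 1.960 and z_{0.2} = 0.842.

Cohen's d = |M₁ − M₂| / SD_pooled = |35.0 − 30.6| / 5.3 = 4.4 / 5.3 = 0.830.
For two independent groups with equal n: n = 2·((z_{α/2} + z_β) / d)².
z_{α/2} + z_β = 1.960 + 0.842 = 2.802.
n = 2 × (2.802 / 0.830)² = 2 × 3.376² = 2 × 11.40 = 22.8.
Round up to the next whole participant.

n = 23 per group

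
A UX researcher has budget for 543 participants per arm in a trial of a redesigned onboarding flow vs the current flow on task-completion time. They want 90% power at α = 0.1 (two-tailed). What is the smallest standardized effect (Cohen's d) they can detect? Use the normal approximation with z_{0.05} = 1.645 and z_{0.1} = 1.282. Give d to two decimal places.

For two independent groups of n = 543 each: d_min = (z_{α/2} + z_β)·√(2/n).
z-sum = 1.645 + 1.282 = 2.927.
d_min = 2.927 × √(2/543) = 2.927 × 0.0607 = 0.178.

d_min ≈ 0.18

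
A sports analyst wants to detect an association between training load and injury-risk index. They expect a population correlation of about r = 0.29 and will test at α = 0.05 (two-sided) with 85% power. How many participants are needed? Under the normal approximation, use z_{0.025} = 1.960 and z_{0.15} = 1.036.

n = 104

Fisher's z: C = ½·ln((1+r)/(1−r)) = ½·ln(1.8169) = 0.2986.
n = ((z_{α/2} + z_β)/C)² + 3.
(1.960 + 1.036) / 0.2986 = 2.996 / 0.2986 = 10.033.
n = 10.033² + 3 = 100.67 + 3 = 103.7.
Round up.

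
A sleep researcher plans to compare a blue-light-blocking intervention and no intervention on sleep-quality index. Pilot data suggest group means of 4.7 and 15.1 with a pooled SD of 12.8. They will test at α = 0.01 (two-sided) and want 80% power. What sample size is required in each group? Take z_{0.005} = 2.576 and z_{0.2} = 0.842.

n = 36 per group

Cohen's d = |M₁ − M₂| / SD_pooled = |4.7 − 15.1| / 12.8 = 10.4 / 12.8 = 0.812.
For two independent groups with equal n: n = 2·((z_{α/2} + z_β) / d)².
z_{α/2} + z_β = 2.576 + 0.842 = 3.418.
n = 2 × (3.418 / 0.812)² = 2 × 4.209² = 2 × 17.72 = 35.4.
Round up to the next whole participant.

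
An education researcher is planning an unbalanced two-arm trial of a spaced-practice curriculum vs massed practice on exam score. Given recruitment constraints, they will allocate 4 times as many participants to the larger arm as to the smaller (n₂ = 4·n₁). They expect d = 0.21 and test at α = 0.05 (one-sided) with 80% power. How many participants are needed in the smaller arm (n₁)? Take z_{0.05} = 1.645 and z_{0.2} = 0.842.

With allocation ratio k = n₂/n₁ = 4, Var(x̄₁−x̄₂) = σ²(1/n₁ + 1/(k·n₁)) = σ²·(k+1)/(k·n₁).
So n₁ = (1 + 1/k)·((z_{α} + z_β)/d)² = 1.250 × (2.487/0.21)².
n₁ = 1.250 × 140.25 = 175.3.
Round up: n₁ = 176, giving n₂ = 4 × 176 = 704.

n₁ = 176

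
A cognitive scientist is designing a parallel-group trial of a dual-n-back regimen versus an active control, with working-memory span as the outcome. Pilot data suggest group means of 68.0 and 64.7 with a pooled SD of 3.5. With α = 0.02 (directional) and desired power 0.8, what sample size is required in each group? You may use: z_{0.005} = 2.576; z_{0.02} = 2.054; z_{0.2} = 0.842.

Cohen's d = |M₁ − M₂| / SD_pooled = |68.0 − 64.7| / 3.5 = 3.3 / 3.5 = 0.943.
For two independent groups with equal n: n = 2·((z_{α} + z_β) / d)².
z_{α} + z_β = 2.054 + 0.842 = 2.896.
n = 2 × (2.896 / 0.943)² = 2 × 3.071² = 2 × 9.43 = 18.9.
Round up to the next whole participant.

n = 19 per group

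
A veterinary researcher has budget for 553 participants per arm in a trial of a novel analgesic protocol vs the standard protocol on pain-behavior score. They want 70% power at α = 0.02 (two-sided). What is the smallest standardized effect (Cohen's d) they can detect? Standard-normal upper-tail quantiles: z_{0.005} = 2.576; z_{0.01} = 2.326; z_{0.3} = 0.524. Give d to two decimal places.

d_min ≈ 0.17

For two independent groups of n = 553 each: d_min = (z_{α/2} + z_β)·√(2/n).
z-sum = 2.326 + 0.524 = 2.850.
d_min = 2.850 × √(2/553) = 2.850 × 0.0601 = 0.171.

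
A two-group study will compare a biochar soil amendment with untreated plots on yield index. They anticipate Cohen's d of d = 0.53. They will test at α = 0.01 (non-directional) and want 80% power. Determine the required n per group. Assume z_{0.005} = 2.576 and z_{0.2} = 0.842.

n = 84 per group

For two independent groups with equal n: n = 2·((z_{α/2} + z_β) / d)².
z_{α/2} + z_β = 2.576 + 0.842 = 3.418.
n = 2 × (3.418 / 0.53)² = 2 × 6.449² = 2 × 41.59 = 83.2.
Round up to the next whole participant.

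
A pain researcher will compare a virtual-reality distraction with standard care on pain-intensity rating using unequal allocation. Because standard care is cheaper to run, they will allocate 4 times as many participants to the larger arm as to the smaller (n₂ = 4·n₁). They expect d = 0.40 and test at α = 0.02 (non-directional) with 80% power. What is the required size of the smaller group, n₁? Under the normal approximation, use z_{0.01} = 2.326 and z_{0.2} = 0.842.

With allocation ratio k = n₂/n₁ = 4, Var(x̄₁−x̄₂) = σ²(1/n₁ + 1/(k·n₁)) = σ²·(k+1)/(k·n₁).
So n₁ = (1 + 1/k)·((z_{α/2} + z_β)/d)² = 1.250 × (3.168/0.40)².
n₁ = 1.250 × 62.73 = 78.4.
Round up: n₁ = 79, giving n₂ = 4 × 79 = 316.

n₁ = 79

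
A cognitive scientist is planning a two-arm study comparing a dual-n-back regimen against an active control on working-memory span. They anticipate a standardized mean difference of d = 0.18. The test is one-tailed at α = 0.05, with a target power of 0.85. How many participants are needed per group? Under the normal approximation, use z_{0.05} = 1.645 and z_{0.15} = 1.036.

For two independent groups with equal n: n = 2·((z_{α} + z_β) / d)².
z_{α} + z_β = 1.645 + 1.036 = 2.681.
n = 2 × (2.681 / 0.18)² = 2 × 14.894² = 2 × 221.84 = 443.7.
Round up to the next whole participant.

n = 444 per group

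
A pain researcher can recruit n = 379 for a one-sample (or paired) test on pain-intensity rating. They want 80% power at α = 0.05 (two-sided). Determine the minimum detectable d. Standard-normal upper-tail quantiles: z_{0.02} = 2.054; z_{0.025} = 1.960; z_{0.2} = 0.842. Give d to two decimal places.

d_min ≈ 0.14

For a single sample (or paired design) of n = 379: d_min = (z_{α/2} + z_β)/√n.
z-sum = 1.960 + 0.842 = 2.802.
d_min = 2.802 / √379 = 2.802 / 19.468 = 0.144.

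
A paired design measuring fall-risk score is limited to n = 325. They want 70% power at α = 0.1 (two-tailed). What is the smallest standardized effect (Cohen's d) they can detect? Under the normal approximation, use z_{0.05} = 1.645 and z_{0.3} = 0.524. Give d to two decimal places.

d_min ≈ 0.12

For a single sample (or paired design) of n = 325: d_min = (z_{α/2} + z_β)/√n.
z-sum = 1.645 + 0.524 = 2.169.
d_min = 2.169 / √325 = 2.169 / 18.028 = 0.120.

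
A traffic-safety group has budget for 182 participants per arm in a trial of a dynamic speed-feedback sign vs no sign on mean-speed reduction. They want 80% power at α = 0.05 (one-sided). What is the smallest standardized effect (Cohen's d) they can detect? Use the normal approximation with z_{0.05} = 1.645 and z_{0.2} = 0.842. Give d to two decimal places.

d_min ≈ 0.26

For two independent groups of n = 182 each: d_min = (z_{α} + z_β)·√(2/n).
z-sum = 1.645 + 0.842 = 2.487.
d_min = 2.487 × √(2/182) = 2.487 × 0.1048 = 0.261.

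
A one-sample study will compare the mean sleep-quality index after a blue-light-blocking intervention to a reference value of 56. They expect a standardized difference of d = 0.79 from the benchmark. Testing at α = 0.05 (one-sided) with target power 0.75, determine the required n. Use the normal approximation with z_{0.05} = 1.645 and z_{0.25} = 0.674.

n = 9

For a one-sample test: n = ((z_{α} + z_β) / d)².
z_{α} + z_β = 1.645 + 0.674 = 2.319.
n = (2.319 / 0.79)² = 2.935² = 8.62.
Round up.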